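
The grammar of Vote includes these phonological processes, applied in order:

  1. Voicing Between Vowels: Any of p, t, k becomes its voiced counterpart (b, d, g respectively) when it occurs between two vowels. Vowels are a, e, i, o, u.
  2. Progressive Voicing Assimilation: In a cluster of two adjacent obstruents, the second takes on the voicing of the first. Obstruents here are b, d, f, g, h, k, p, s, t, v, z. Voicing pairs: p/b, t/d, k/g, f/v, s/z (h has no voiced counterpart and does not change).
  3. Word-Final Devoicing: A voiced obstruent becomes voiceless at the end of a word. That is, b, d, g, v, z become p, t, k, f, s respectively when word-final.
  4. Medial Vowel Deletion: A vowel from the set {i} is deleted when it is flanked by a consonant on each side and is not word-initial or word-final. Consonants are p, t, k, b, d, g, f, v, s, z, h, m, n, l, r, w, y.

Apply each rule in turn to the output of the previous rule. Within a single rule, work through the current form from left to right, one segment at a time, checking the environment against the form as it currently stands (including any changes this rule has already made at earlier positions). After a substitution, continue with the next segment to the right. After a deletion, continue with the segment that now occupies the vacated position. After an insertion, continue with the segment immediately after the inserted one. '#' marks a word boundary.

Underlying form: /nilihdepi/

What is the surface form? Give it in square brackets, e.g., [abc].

[nlhtebi]

1 Voicing Between Vowels: [nilihdepi] → [nilihdebi]
2 Progressive Voicing Assimilation: [nilihdebi] → [nilihtebi]
3 Word-Final Devoicing: no change — [nilihtebi]
4 Medial Vowel Deletion: [nilihtebi] → [nlhtebi]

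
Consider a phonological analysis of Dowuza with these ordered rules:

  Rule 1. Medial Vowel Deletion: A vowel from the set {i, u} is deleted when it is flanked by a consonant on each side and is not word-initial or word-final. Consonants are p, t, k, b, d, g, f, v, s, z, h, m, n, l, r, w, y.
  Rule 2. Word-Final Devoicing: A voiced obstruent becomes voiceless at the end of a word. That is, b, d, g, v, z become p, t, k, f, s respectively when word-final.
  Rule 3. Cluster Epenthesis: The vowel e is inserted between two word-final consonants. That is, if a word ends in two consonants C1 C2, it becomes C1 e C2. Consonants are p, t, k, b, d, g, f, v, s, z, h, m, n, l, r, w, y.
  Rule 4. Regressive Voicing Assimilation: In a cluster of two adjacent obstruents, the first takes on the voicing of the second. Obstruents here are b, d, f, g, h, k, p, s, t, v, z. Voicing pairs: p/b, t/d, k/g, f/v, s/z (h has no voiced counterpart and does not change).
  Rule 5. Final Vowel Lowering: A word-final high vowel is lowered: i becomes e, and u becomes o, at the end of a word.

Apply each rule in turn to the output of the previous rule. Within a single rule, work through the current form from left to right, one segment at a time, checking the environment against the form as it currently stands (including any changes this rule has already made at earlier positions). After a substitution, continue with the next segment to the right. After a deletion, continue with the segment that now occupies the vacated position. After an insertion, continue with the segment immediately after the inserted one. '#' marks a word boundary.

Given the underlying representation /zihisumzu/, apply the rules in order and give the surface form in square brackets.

Rule 1 Medial Vowel Deletion: [zihisumzu] → [zhsmzu]
Rule 2 Word-Final Devoicing: no change — [zhsmzu]
Rule 3 Cluster Epenthesis: no change — [zhsmzu]
Rule 4 Regressive Voicing Assimilation: [zhsmzu] → [shsmzu]
Rule 5 Final Vowel Lowering: [shsmzu] → [shsmzo]

[shsmzo]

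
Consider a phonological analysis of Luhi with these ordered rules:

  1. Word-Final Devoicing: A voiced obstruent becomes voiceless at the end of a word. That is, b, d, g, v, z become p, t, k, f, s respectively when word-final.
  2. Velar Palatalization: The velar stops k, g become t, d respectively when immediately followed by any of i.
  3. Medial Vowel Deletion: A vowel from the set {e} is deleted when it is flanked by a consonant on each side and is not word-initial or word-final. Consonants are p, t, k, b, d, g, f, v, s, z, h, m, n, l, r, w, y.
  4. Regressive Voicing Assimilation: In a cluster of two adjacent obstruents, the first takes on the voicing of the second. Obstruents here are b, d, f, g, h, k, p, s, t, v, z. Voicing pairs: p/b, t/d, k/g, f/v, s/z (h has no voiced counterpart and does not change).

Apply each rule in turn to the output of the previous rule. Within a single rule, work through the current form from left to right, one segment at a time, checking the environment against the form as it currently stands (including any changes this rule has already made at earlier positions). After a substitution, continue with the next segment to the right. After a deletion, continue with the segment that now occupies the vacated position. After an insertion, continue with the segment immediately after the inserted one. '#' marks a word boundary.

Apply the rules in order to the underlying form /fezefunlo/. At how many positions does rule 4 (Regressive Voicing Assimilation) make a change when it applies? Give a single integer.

1 Word-Final Devoicing: no change — [fezefunlo]
2 Velar Palatalization: no change — [fezefunlo]
3 Medial Vowel Deletion: [fezefunlo] → [fzfunlo]
4 Regressive Voicing Assimilation: [fzfunlo] → [vsfunlo]
Rule 4 changed 2 position(s).

2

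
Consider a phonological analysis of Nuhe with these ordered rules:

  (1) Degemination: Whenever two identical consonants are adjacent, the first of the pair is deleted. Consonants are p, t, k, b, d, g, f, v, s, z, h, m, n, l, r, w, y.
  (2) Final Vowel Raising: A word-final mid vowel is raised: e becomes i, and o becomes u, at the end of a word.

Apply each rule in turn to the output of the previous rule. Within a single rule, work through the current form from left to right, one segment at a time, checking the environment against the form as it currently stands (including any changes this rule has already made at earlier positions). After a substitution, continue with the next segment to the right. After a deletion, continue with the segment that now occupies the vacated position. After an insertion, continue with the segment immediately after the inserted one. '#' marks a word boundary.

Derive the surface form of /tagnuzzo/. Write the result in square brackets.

(1) Degemination: [tagnuzzo] → [tagnuzo]
(2) Final Vowel Raising: [tagnuzo] → [tagnuzu]

[tagnuzu]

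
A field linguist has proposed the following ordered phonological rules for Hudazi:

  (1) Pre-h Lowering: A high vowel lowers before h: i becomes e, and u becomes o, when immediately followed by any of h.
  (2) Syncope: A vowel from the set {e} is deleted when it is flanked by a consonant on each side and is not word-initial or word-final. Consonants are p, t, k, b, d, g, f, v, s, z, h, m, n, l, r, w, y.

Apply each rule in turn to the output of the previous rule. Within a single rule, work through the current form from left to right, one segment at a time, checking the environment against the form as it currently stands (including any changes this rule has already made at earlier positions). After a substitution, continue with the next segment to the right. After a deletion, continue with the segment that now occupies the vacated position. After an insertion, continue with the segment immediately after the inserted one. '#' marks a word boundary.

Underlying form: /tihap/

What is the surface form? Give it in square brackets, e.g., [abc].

[thap]

(1) Pre-h Lowering: [tihap] → [tehap]
(2) Syncope: [tehap] → [thap]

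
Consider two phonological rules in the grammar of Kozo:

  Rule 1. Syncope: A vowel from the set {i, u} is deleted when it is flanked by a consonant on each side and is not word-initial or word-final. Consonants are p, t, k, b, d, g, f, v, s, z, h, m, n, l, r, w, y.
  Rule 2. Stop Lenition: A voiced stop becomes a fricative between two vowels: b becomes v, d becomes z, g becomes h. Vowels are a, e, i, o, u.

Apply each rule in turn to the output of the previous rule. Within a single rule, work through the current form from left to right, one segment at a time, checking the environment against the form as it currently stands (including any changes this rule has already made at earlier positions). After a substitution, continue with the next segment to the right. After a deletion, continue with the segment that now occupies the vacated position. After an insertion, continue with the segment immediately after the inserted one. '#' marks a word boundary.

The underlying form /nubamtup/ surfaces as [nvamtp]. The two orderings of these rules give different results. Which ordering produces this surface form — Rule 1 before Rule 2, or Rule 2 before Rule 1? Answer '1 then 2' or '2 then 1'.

Order 1 then 2:
  1 Syncope: [nubamtup] → [nbamtp]
  2 Stop Lenition: no change — [nbamtp]
  result: [nbamtp]
Order 2 then 1:
  2 Stop Lenition: [nubamtup] → [nuvamtup]
  1 Syncope: [nuvamtup] → [nvamtp]
  result: [nvamtp]

2 then 1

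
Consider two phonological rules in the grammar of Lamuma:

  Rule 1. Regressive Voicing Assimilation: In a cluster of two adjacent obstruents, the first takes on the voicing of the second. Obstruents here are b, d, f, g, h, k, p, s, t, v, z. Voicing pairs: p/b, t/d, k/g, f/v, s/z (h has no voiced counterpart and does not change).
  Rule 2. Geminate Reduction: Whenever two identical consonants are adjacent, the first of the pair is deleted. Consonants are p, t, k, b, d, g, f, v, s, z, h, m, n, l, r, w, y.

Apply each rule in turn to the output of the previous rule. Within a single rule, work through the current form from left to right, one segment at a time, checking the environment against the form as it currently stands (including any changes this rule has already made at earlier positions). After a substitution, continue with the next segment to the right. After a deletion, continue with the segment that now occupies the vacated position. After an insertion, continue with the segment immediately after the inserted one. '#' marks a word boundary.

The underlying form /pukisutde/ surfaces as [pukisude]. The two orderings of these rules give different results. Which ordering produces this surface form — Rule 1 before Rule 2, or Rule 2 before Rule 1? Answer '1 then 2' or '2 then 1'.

Order 1 then 2:
  1 Regressive Voicing Assimilation: [pukisutde] → [pukisudde]
  2 Geminate Reduction: [pukisudde] → [pukisude]
  result: [pukisude]
Order 2 then 1:
  2 Geminate Reduction: no change — [pukisutde]
  1 Regressive Voicing Assimilation: [pukisutde] → [pukisudde]
  result: [pukisudde]

1 then 2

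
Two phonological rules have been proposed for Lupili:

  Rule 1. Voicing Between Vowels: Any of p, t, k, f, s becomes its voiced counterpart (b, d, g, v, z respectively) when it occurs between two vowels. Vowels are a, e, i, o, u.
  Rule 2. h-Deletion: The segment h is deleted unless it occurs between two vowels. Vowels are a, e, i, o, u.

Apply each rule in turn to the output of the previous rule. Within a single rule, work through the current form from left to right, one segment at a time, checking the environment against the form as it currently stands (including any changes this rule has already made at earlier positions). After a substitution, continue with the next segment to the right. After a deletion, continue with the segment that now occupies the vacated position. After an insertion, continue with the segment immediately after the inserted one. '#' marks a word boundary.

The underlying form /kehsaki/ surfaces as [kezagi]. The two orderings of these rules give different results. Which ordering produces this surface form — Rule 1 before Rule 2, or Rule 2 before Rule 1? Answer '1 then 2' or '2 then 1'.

2 then 1

Order 1 then 2:
  1 Voicing Between Vowels: [kehsaki] → [kehsagi]
  2 h-Deletion: [kehsagi] → [kesagi]
  result: [kesagi]
Order 2 then 1:
  2 h-Deletion: [kehsaki] → [kesaki]
  1 Voicing Between Vowels: [kesaki] → [kezagi]
  result: [kezagi]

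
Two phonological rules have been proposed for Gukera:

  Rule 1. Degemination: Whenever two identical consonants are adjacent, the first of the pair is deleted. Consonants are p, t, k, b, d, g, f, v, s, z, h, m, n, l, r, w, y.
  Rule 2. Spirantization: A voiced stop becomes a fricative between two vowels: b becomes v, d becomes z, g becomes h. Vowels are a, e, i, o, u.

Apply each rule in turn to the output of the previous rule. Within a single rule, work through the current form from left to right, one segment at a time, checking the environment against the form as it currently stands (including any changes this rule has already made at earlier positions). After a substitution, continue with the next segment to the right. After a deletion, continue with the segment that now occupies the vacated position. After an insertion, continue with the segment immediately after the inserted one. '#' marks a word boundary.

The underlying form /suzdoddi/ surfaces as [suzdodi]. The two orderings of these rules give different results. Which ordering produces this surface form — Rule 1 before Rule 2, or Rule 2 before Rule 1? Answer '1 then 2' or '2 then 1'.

2 then 1

Order 1 then 2:
  1 Degemination: [suzdoddi] → [suzdodi]
  2 Spirantization: [suzdodi] → [suzdozi]
  result: [suzdozi]
Order 2 then 1:
  2 Spirantization: no change — [suzdoddi]
  1 Degemination: [suzdoddi] → [suzdodi]
  result: [suzdodi]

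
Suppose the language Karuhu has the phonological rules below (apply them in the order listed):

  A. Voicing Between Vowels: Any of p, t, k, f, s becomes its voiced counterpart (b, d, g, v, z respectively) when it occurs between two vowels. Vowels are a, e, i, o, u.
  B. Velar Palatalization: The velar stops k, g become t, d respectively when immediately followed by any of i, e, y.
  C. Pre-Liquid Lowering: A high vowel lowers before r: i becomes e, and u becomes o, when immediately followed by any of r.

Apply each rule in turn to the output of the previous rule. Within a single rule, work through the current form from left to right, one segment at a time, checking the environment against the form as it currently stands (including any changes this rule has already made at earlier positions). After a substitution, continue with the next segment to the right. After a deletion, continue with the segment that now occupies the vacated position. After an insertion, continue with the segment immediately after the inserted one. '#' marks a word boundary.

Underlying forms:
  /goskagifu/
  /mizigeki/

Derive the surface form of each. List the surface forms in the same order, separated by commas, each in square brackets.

/goskagifu/:
  A Voicing Between Vowels: [goskagifu] → [goskagivu]
  B Velar Palatalization: [goskagivu] → [goskadivu]
  C Pre-Liquid Lowering: no change — [goskadivu]
/mizigeki/:
  A Voicing Between Vowels: [mizigeki] → [mizigegi]
  B Velar Palatalization: [mizigegi] → [mizidedi]
  C Pre-Liquid Lowering: no change — [mizidedi]

[goskadivu], [mizidedi]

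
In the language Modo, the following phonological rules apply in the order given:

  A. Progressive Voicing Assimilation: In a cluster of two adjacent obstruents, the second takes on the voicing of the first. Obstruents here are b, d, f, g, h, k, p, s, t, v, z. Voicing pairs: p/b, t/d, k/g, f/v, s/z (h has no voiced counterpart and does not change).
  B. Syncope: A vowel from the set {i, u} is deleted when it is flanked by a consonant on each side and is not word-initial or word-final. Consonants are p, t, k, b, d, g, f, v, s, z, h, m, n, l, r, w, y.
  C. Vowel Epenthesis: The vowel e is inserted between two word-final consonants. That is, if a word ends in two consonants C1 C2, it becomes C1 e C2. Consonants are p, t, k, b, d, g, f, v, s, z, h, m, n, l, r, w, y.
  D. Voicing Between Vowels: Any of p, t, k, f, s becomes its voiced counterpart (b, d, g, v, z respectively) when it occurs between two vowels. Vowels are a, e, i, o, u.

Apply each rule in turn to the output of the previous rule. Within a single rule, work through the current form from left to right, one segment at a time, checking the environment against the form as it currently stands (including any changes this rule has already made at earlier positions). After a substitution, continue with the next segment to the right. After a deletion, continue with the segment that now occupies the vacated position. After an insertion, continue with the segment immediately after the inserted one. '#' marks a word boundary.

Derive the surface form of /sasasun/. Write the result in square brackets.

A Progressive Voicing Assimilation: no change — [sasasun]
B Syncope: [sasasun] → [sasasn]
C Vowel Epenthesis: [sasasn] → [sasasen]
D Voicing Between Vowels: [sasasen] → [sazazen]

[sazazen]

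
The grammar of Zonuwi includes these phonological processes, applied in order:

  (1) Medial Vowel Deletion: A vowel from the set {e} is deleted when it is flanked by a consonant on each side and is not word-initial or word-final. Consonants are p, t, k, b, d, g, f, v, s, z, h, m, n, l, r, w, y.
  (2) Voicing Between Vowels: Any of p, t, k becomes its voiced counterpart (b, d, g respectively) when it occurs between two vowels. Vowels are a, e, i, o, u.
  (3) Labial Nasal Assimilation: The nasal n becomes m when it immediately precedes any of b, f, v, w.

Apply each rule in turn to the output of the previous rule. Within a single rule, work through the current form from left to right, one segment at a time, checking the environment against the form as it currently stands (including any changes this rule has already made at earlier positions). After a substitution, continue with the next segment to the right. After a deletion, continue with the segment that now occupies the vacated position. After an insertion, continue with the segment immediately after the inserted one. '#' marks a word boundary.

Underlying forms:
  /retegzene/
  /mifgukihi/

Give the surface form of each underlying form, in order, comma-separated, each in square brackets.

[rtgzne], [mifgugihi]

/retegzene/:
  (1) Medial Vowel Deletion: [retegzene] → [rtgzne]
  (2) Voicing Between Vowels: no change — [rtgzne]
  (3) Labial Nasal Assimilation: no change — [rtgzne]
/mifgukihi/:
  (1) Medial Vowel Deletion: no change — [mifgukihi]
  (2) Voicing Between Vowels: [mifgukihi] → [mifgugihi]
  (3) Labial Nasal Assimilation: no change — [mifgugihi]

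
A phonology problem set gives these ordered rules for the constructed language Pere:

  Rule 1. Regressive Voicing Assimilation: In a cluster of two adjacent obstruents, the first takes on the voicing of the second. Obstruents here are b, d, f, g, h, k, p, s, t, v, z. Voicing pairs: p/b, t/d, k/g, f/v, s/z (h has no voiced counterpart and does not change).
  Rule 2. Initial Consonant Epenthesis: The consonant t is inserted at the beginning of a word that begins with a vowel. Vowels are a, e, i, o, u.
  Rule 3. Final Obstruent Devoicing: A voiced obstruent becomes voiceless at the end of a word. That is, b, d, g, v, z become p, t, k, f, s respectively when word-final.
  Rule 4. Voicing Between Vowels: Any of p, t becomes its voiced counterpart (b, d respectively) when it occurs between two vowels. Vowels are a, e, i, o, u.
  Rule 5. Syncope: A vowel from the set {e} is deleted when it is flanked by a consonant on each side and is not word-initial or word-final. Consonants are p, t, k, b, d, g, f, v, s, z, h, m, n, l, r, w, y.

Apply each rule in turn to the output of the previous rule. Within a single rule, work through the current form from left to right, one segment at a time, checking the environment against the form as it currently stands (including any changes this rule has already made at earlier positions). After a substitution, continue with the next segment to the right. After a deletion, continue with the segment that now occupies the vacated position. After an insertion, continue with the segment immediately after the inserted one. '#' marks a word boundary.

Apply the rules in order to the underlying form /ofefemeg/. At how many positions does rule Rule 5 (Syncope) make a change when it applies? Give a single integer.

3

Rule 1 Regressive Voicing Assimilation: no change — [ofefemeg]
Rule 2 Initial Consonant Epenthesis: [ofefemeg] → [tofefemeg]
Rule 3 Final Obstruent Devoicing: [tofefemeg] → [tofefemek]
Rule 4 Voicing Between Vowels: no change — [tofefemek]
Rule 5 Syncope: [tofefemek] → [toffmk]
Rule Rule 5 changed 3 position(s).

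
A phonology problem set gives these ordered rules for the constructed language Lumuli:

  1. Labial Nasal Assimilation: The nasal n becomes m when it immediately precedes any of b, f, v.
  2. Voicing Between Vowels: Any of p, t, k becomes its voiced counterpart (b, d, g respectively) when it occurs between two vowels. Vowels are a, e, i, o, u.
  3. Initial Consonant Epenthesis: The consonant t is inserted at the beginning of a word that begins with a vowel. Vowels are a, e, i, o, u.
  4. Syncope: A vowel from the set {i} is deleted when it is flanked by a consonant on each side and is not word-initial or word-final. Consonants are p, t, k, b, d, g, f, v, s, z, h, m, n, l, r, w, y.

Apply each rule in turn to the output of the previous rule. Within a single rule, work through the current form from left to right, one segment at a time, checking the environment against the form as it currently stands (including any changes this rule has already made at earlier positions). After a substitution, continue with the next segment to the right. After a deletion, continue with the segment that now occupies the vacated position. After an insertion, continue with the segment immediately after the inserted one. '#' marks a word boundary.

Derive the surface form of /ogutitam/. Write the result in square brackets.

[toguddam]

1 Labial Nasal Assimilation: no change — [ogutitam]
2 Voicing Between Vowels: [ogutitam] → [ogudidam]
3 Initial Consonant Epenthesis: [ogudidam] → [togudidam]
4 Syncope: [togudidam] → [toguddam]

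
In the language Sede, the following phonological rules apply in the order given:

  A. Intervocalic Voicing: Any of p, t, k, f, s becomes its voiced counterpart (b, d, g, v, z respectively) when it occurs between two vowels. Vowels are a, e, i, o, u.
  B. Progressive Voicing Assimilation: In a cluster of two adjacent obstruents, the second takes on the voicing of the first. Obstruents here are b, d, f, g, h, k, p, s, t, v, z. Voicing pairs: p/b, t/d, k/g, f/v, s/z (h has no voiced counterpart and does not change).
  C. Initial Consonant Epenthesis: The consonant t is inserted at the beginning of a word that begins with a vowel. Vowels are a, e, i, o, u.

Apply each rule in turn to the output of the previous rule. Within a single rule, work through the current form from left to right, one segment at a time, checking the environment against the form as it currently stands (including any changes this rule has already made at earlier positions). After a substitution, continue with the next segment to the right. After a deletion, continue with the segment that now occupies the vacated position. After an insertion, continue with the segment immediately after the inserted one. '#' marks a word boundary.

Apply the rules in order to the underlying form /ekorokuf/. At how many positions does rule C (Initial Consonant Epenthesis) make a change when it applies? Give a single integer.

A Intervocalic Voicing: [ekorokuf] → [egoroguf]
B Progressive Voicing Assimilation: no change — [egoroguf]
C Initial Consonant Epenthesis: [egoroguf] → [tegoroguf]
Rule C changed 1 position(s).

1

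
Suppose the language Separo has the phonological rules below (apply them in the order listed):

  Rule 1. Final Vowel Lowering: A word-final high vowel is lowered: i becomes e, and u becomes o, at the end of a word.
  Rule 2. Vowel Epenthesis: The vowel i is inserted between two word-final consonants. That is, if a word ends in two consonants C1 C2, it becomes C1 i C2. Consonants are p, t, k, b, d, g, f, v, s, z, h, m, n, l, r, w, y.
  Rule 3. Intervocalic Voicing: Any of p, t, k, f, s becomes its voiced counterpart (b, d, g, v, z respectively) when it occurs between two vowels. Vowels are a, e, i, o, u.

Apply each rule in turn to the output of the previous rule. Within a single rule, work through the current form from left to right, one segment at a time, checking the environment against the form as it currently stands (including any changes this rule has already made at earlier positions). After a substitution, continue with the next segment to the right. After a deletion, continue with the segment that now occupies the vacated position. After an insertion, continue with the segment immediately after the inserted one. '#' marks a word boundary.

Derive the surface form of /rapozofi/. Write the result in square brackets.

Rule 1 Final Vowel Lowering: [rapozofi] → [rapozofe]
Rule 2 Vowel Epenthesis: no change — [rapozofe]
Rule 3 Intervocalic Voicing: [rapozofe] → [rabozove]

[rabozove]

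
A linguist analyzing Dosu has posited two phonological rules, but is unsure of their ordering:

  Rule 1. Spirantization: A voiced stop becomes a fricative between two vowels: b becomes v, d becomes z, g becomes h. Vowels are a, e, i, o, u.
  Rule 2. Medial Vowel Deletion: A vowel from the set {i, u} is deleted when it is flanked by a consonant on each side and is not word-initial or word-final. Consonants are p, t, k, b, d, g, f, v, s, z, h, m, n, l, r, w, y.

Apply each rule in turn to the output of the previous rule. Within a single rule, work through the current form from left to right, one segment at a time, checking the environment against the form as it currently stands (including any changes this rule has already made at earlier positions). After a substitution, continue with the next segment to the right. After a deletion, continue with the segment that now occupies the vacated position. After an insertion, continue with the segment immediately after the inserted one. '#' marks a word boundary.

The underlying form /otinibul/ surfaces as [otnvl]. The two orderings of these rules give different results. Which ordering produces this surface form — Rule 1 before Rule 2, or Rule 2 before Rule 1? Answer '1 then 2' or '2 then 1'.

1 then 2

Order 1 then 2:
  1 Spirantization: [otinibul] → [otinivul]
  2 Medial Vowel Deletion: [otinivul] → [otnvl]
  result: [otnvl]
Order 2 then 1:
  2 Medial Vowel Deletion: [otinibul] → [otnbl]
  1 Spirantization: no change — [otnbl]
  result: [otnbl]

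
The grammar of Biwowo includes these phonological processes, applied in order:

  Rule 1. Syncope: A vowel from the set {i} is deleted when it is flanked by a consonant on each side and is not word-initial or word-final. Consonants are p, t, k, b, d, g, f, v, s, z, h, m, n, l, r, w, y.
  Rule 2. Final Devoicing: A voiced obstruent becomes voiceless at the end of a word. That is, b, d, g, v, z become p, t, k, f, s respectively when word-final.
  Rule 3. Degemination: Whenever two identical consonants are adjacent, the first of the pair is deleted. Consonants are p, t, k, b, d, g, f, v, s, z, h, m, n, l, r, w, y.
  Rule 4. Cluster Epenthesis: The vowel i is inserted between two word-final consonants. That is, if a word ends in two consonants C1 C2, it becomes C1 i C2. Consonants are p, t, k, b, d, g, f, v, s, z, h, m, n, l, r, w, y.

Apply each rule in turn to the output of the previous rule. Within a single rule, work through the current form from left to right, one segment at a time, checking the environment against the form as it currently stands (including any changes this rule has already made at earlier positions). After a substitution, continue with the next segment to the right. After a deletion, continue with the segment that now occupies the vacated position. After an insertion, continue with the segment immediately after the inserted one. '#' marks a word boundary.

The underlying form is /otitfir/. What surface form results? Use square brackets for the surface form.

[otfir]

Rule 1 Syncope: [otitfir] → [ottfr]
Rule 2 Final Devoicing: no change — [ottfr]
Rule 3 Degemination: [ottfr] → [otfr]
Rule 4 Cluster Epenthesis: [otfr] → [otfir]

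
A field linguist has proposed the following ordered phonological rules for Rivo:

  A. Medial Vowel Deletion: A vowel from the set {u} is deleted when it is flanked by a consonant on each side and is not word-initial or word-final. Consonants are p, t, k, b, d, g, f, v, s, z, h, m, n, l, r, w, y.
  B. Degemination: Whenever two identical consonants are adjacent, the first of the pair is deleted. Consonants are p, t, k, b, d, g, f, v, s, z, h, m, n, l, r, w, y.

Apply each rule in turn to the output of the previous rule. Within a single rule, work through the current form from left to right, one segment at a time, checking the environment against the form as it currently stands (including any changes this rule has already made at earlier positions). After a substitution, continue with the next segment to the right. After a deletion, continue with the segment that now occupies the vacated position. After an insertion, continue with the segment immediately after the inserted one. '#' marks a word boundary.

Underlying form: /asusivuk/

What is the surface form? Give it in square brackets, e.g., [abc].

A Medial Vowel Deletion: [asusivuk] → [assivk]
B Degemination: [assivk] → [asivk]

[asivk]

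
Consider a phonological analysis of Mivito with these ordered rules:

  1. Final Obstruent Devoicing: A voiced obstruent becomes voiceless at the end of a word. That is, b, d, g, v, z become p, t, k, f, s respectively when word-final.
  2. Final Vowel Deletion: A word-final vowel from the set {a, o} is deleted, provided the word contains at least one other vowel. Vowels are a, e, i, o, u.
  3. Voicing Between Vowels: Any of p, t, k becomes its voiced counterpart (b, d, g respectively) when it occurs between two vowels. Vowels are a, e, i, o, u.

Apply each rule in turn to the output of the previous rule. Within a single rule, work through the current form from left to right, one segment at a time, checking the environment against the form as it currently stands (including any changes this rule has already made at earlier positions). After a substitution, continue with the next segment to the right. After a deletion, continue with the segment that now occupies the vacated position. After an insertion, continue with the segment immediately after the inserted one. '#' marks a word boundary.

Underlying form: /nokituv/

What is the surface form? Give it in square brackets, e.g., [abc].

[nogiduf]

1 Final Obstruent Devoicing: [nokituv] → [nokituf]
2 Final Vowel Deletion: no change — [nokituf]
3 Voicing Between Vowels: [nokituf] → [nogiduf]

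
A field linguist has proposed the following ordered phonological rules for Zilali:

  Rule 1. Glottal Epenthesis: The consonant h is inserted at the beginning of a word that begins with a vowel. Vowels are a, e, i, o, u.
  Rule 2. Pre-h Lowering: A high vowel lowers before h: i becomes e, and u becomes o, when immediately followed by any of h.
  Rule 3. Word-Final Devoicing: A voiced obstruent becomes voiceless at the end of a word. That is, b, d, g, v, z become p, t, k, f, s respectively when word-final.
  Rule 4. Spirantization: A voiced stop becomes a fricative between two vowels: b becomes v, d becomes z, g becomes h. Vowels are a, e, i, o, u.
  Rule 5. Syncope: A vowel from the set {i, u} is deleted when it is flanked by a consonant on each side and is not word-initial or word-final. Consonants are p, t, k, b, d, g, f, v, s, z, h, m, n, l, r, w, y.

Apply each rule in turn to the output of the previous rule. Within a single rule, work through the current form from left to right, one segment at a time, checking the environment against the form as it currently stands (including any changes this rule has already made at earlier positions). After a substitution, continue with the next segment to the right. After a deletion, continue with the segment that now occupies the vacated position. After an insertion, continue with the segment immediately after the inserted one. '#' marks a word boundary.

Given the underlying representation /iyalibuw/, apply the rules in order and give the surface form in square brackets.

Rule 1 Glottal Epenthesis: [iyalibuw] → [hiyalibuw]
Rule 2 Pre-h Lowering: no change — [hiyalibuw]
Rule 3 Word-Final Devoicing: no change — [hiyalibuw]
Rule 4 Spirantization: [hiyalibuw] → [hiyalivuw]
Rule 5 Syncope: [hiyalivuw] → [hyalvw]

[hyalvw]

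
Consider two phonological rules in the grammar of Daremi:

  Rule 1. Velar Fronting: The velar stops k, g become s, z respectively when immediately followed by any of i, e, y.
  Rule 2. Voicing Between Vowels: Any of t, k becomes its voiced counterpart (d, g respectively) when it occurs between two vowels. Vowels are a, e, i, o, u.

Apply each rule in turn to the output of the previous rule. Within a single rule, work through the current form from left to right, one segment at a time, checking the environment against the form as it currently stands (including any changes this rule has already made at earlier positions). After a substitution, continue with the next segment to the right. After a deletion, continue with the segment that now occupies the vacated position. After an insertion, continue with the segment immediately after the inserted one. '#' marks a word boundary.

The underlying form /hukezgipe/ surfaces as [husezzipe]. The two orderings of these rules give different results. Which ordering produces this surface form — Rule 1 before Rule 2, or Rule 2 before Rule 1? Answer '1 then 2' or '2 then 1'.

1 then 2

Order 1 then 2:
  1 Velar Fronting: [hukezgipe] → [husezzipe]
  2 Voicing Between Vowels: no change — [husezzipe]
  result: [husezzipe]
Order 2 then 1:
  2 Voicing Between Vowels: [hukezgipe] → [hugezgipe]
  1 Velar Fronting: [hugezgipe] → [huzezzipe]
  result: [huzezzipe]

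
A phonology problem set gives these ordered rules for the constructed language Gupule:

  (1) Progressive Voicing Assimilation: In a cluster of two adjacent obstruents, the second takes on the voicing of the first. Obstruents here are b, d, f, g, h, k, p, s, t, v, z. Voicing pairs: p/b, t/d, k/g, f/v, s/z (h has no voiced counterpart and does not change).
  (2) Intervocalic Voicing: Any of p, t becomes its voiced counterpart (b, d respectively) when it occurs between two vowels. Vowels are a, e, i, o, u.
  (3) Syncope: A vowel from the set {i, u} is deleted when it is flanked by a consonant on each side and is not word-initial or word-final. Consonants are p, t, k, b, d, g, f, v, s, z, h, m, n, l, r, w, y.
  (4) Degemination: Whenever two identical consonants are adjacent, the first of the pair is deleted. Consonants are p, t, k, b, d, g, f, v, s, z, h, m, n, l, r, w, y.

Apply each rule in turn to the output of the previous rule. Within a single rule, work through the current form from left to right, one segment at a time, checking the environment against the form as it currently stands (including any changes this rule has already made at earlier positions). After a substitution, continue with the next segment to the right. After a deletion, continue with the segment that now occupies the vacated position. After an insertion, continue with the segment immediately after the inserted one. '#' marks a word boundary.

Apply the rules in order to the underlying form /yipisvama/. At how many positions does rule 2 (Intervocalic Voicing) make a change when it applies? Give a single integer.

(1) Progressive Voicing Assimilation: [yipisvama] → [yipisfama]
(2) Intervocalic Voicing: [yipisfama] → [yibisfama]
(3) Syncope: [yibisfama] → [ybsfama]
(4) Degemination: no change — [ybsfama]
Rule 2 changed 1 position(s).

1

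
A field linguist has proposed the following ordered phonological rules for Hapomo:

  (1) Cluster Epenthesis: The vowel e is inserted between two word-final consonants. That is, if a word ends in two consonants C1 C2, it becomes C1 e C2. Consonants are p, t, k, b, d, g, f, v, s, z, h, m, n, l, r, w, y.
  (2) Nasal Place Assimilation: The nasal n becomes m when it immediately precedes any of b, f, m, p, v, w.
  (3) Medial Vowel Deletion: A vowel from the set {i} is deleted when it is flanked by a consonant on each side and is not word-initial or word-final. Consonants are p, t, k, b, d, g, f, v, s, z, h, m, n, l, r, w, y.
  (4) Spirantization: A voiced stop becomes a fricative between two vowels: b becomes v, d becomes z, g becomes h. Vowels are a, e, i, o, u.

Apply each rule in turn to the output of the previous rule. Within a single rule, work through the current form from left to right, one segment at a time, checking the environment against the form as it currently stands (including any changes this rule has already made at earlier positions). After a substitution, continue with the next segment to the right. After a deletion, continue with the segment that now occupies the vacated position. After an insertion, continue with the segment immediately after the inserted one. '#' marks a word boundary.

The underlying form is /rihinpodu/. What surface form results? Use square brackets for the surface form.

(1) Cluster Epenthesis: no change — [rihinpodu]
(2) Nasal Place Assimilation: [rihinpodu] → [rihimpodu]
(3) Medial Vowel Deletion: [rihimpodu] → [rhmpodu]
(4) Spirantization: [rhmpodu] → [rhmpozu]

[rhmpozu]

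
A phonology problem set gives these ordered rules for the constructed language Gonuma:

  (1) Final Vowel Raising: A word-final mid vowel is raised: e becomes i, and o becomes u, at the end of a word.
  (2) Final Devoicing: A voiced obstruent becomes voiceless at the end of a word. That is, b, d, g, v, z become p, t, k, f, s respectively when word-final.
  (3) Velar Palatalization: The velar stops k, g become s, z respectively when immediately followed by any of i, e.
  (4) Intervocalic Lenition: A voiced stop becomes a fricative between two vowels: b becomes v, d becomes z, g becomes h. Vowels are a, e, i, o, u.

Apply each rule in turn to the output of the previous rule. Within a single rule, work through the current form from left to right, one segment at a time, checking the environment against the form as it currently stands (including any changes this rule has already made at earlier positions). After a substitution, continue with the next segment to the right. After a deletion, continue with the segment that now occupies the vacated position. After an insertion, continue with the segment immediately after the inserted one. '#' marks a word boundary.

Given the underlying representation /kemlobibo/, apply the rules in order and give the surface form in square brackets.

(1) Final Vowel Raising: [kemlobibo] → [kemlobibu]
(2) Final Devoicing: no change — [kemlobibu]
(3) Velar Palatalization: [kemlobibu] → [semlobibu]
(4) Intervocalic Lenition: [semlobibu] → [semlovivu]

[semlovivu]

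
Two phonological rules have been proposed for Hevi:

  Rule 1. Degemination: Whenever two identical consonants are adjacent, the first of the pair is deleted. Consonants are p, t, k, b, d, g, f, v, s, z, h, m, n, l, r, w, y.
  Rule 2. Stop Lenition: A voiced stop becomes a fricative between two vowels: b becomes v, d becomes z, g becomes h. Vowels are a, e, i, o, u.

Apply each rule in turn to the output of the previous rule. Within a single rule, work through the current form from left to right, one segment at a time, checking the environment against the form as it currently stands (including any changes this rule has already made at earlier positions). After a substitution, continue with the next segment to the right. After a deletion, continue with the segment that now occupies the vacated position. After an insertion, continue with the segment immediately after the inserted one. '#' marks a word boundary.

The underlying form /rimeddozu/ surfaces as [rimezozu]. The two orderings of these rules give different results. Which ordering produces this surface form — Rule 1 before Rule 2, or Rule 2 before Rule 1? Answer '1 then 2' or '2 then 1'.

1 then 2

Order 1 then 2:
  1 Degemination: [rimeddozu] → [rimedozu]
  2 Stop Lenition: [rimedozu] → [rimezozu]
  result: [rimezozu]
Order 2 then 1:
  2 Stop Lenition: no change — [rimeddozu]
  1 Degemination: [rimeddozu] → [rimedozu]
  result: [rimedozu]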